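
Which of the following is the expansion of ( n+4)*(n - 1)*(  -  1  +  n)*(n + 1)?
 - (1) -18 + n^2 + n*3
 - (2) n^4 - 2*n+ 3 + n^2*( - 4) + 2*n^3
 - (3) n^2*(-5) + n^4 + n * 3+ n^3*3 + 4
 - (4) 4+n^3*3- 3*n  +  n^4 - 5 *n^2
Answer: 4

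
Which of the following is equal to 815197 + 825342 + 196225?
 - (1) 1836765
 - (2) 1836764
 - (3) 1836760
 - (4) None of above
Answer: 2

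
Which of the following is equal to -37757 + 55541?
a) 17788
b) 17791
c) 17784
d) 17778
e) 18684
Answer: c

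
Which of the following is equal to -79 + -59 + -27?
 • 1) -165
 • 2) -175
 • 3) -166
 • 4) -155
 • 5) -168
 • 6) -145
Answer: 1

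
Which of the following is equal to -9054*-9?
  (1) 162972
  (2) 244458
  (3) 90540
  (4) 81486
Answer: 4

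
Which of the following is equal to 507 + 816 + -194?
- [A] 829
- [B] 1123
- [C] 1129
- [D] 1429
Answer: C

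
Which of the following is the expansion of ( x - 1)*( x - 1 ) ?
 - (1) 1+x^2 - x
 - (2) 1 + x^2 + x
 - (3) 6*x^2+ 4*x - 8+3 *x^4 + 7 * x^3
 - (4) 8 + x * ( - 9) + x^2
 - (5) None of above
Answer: 5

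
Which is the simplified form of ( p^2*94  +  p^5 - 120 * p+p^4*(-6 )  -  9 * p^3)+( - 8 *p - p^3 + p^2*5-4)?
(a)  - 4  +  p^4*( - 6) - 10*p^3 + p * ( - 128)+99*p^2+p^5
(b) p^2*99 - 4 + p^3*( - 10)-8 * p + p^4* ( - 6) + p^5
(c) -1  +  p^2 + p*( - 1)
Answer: a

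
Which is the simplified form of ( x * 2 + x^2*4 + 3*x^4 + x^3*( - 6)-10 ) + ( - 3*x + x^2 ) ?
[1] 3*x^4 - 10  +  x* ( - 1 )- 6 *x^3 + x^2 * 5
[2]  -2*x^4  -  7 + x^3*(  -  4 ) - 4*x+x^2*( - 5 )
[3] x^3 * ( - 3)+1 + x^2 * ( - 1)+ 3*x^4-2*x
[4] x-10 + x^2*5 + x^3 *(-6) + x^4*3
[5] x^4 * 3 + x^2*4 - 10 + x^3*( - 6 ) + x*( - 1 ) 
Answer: 1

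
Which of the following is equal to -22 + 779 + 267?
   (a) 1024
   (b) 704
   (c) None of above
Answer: a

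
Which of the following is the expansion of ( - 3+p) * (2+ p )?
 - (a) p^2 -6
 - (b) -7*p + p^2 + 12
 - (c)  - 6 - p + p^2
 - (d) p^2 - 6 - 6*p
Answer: c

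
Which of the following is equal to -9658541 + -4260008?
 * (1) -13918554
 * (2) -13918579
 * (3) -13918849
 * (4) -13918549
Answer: 4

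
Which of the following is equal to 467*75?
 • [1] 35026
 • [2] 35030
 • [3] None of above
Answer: 3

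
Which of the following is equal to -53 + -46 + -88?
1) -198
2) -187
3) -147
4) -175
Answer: 2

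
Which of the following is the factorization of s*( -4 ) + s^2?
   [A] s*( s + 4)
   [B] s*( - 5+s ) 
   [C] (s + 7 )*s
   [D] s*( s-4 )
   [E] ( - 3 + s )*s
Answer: D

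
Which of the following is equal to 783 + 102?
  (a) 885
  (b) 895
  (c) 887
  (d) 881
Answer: a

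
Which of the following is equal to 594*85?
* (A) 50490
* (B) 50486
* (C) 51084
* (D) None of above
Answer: A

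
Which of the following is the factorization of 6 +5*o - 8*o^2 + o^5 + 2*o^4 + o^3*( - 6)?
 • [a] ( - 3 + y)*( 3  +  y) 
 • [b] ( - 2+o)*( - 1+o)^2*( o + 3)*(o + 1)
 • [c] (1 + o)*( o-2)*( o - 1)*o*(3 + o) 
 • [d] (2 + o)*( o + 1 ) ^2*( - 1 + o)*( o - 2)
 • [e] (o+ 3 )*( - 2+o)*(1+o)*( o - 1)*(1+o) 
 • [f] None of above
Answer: e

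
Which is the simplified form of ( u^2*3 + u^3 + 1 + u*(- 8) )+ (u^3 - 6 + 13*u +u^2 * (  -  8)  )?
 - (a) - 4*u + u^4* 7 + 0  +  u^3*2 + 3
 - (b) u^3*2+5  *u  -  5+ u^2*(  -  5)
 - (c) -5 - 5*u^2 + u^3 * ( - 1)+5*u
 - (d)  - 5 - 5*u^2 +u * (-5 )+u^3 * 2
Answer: b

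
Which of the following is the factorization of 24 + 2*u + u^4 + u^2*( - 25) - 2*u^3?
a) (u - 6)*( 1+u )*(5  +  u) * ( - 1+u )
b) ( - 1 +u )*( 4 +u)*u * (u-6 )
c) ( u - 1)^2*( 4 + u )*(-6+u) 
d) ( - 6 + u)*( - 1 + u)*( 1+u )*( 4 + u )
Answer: d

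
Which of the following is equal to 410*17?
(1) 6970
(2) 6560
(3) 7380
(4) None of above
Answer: 1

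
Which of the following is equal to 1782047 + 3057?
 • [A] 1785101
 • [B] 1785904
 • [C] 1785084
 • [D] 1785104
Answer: D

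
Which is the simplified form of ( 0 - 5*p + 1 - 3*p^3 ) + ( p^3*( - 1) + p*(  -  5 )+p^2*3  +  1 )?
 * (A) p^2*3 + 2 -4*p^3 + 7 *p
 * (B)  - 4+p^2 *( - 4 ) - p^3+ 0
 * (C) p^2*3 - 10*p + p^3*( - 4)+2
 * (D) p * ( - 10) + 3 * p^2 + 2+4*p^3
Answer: C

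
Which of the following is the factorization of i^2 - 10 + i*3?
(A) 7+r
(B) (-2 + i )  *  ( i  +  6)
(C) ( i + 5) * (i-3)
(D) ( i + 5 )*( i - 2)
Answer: D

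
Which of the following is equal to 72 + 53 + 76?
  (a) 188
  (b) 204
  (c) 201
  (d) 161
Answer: c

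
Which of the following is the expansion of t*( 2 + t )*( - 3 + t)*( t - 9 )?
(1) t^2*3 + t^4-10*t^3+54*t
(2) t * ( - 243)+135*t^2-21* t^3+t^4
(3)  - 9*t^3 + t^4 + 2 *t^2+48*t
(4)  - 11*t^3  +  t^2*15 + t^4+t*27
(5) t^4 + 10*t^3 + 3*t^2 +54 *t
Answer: 1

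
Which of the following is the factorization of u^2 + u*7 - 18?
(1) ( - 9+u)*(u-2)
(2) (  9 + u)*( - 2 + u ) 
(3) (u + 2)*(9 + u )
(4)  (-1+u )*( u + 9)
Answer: 2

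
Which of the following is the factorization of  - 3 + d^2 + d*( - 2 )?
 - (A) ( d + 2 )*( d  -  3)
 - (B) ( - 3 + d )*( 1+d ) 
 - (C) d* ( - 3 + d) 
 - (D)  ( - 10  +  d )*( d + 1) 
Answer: B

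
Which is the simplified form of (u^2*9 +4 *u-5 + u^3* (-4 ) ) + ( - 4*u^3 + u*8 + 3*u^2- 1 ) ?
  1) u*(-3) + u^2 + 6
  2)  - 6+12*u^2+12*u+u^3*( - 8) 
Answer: 2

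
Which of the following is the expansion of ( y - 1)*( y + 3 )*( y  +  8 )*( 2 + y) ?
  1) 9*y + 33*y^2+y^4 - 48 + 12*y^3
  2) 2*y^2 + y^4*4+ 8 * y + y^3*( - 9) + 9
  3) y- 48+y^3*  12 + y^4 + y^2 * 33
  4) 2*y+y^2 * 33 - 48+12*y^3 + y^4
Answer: 4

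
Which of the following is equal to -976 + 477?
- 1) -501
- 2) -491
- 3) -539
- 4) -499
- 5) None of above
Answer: 4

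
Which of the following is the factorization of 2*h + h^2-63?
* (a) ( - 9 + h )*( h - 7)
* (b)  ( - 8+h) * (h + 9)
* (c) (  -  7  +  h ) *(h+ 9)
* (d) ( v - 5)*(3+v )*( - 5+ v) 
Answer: c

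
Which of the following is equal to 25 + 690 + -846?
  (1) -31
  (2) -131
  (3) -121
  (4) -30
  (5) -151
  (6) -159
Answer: 2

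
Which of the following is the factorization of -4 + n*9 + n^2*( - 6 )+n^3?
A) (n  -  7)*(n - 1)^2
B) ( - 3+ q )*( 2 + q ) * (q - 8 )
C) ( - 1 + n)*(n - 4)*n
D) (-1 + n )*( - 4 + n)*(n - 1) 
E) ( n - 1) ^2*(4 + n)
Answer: D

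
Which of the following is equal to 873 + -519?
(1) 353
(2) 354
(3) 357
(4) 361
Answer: 2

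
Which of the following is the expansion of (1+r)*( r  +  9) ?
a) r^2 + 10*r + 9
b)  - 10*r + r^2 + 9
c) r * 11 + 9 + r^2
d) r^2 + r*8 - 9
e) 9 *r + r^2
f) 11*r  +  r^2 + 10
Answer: a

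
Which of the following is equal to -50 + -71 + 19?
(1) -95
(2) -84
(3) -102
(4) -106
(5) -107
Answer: 3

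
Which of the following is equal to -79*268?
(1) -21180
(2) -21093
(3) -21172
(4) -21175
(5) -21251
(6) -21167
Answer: 3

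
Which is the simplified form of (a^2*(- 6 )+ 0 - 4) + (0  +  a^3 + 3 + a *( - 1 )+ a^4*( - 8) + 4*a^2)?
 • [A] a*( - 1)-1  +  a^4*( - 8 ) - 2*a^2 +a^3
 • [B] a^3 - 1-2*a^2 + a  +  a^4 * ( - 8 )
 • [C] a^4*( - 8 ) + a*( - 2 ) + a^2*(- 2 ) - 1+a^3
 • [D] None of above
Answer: A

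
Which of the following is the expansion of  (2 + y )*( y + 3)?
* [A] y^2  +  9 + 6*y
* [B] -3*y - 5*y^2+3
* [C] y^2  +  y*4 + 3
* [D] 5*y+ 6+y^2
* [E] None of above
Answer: D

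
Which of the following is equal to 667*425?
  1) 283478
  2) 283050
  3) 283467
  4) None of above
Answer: 4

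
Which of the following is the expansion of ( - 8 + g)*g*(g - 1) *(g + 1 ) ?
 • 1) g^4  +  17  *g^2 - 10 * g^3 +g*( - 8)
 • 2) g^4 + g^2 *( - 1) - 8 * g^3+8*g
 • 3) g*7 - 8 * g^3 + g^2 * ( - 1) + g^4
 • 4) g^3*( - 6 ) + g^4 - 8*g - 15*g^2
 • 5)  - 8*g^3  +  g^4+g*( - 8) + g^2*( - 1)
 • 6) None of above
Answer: 2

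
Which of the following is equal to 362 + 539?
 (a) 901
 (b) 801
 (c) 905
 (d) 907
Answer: a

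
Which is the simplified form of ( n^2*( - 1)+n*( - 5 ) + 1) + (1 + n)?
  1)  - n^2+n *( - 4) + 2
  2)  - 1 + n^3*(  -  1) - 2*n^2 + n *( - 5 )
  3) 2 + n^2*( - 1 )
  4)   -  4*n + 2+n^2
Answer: 1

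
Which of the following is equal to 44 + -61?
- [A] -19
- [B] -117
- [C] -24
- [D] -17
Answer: D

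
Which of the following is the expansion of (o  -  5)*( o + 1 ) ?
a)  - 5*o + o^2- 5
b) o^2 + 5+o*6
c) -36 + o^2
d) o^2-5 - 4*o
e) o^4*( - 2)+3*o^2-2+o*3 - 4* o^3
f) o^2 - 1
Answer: d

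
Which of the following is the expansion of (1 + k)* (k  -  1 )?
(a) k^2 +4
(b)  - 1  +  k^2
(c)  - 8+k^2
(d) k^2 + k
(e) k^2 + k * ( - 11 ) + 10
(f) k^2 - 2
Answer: b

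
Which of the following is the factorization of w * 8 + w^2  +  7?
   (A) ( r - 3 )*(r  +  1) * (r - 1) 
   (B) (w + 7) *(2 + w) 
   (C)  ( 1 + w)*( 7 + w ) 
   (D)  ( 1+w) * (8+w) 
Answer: C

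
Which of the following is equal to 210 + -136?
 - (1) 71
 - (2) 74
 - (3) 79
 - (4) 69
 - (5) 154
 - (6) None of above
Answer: 2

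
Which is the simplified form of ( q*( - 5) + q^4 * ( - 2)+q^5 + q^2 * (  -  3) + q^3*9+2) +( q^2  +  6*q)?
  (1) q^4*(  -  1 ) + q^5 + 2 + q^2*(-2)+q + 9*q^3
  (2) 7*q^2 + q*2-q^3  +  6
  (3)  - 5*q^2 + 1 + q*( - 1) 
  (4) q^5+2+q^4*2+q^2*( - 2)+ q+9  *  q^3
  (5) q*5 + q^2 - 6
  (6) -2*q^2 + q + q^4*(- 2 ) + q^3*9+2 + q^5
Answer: 6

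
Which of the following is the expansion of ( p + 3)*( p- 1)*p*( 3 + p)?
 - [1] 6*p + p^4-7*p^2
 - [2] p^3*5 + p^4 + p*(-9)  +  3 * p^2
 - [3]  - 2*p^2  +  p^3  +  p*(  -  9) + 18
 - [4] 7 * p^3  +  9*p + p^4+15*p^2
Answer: 2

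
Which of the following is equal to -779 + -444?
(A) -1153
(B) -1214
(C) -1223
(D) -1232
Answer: C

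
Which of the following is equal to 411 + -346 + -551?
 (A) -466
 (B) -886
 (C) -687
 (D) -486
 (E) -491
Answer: D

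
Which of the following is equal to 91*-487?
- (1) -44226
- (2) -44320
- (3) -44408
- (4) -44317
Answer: 4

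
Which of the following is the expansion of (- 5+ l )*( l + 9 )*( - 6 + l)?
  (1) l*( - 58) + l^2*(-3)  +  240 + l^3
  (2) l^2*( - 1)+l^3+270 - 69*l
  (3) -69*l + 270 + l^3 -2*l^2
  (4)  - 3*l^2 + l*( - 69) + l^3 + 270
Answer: 3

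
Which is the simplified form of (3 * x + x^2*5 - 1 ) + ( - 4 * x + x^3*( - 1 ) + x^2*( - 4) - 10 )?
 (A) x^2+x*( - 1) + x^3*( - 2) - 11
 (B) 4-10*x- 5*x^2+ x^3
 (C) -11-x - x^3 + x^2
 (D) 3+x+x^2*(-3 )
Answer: C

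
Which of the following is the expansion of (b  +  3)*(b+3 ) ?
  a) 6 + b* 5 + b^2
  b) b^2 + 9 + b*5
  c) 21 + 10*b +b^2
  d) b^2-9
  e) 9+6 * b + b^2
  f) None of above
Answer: e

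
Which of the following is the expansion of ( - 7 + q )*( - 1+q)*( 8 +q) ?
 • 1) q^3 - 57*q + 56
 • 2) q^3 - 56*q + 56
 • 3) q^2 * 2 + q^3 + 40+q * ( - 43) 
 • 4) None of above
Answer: 1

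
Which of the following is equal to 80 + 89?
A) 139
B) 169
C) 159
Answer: B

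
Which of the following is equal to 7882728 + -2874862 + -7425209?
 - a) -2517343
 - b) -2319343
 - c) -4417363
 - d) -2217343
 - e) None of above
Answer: e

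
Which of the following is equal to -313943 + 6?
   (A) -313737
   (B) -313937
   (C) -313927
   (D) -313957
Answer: B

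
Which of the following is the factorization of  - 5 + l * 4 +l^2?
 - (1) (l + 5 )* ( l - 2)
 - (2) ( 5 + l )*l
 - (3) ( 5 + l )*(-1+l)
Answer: 3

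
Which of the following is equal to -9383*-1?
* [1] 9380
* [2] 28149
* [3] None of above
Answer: 3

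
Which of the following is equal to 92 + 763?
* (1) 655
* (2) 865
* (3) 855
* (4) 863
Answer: 3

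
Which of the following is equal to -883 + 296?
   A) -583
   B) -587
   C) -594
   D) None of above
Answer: B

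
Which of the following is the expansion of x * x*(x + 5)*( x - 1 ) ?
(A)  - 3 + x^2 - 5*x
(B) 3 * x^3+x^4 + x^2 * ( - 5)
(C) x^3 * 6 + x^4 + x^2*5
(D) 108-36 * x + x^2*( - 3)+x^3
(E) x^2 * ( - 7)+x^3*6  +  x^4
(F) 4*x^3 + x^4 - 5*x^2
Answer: F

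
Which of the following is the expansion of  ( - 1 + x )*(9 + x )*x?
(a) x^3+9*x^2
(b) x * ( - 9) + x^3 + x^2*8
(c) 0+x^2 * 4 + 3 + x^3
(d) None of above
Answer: b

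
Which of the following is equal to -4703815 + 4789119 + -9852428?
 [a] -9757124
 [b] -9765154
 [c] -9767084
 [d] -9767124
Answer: d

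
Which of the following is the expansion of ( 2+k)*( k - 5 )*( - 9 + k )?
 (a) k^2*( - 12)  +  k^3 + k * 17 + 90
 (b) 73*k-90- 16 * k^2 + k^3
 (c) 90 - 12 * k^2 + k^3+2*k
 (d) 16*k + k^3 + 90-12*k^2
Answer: a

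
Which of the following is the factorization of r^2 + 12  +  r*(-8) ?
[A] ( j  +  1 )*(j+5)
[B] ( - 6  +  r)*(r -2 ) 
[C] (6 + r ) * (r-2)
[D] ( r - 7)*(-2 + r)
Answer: B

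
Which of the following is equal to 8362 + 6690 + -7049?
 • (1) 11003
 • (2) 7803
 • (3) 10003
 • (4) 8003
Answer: 4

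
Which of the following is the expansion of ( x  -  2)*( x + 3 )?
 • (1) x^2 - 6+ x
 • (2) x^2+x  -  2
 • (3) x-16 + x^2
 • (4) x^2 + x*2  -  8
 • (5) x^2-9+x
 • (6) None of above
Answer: 1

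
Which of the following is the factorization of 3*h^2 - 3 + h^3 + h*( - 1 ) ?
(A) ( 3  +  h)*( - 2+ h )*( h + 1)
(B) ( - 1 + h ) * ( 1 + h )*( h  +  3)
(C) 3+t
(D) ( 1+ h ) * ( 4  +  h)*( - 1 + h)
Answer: B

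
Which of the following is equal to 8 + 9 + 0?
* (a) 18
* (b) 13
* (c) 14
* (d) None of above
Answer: d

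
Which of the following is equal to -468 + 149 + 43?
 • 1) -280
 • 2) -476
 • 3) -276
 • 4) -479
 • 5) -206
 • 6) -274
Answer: 3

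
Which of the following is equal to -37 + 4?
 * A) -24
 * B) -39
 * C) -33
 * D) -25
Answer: C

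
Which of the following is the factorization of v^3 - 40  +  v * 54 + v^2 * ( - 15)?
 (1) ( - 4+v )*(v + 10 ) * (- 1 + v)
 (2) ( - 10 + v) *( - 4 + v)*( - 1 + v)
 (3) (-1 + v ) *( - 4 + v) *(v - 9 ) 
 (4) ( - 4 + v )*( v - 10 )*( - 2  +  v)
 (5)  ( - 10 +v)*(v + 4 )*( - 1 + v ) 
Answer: 2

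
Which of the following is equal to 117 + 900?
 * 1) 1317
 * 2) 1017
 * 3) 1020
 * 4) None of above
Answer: 2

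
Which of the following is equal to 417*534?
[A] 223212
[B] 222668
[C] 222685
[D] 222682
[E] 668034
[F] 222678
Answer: F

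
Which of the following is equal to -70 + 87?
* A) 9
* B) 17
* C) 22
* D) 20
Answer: B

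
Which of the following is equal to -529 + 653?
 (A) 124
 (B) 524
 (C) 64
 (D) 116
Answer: A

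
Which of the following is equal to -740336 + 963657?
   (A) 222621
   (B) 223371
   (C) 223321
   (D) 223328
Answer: C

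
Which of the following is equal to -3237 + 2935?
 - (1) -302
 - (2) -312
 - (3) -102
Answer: 1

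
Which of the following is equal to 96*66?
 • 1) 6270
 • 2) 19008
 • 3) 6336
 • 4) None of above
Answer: 3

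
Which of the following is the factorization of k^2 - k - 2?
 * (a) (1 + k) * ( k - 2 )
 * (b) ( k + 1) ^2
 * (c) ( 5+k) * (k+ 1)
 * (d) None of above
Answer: a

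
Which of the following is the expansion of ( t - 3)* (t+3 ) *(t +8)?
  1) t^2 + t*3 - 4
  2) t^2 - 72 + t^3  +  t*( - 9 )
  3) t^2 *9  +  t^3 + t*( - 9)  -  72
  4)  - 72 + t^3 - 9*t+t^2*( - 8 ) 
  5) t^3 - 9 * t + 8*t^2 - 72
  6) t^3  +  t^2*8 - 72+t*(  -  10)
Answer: 5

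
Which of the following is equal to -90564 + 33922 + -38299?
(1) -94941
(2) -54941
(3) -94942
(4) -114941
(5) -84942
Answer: 1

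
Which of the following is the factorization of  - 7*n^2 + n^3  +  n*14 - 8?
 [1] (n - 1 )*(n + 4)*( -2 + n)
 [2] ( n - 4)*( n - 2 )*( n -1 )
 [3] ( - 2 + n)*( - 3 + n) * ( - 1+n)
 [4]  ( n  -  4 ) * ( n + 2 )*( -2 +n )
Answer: 2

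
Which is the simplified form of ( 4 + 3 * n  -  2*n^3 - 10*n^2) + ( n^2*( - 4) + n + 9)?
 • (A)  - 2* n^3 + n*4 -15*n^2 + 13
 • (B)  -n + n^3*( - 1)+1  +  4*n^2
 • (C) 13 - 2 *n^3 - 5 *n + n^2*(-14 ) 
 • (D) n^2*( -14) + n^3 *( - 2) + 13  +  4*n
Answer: D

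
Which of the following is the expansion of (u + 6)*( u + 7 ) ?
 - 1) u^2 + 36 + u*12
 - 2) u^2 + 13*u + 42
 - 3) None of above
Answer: 2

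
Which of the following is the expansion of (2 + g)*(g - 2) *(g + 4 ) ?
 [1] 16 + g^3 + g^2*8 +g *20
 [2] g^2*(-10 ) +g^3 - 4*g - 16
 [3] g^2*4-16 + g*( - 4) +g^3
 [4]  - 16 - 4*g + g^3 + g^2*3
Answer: 3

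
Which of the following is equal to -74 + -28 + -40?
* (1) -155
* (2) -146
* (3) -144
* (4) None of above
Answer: 4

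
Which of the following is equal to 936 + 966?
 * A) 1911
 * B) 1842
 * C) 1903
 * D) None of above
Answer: D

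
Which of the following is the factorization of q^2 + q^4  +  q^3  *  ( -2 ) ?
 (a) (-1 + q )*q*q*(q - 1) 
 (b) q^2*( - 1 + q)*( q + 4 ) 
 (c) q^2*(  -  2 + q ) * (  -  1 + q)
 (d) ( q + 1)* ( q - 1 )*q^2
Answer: a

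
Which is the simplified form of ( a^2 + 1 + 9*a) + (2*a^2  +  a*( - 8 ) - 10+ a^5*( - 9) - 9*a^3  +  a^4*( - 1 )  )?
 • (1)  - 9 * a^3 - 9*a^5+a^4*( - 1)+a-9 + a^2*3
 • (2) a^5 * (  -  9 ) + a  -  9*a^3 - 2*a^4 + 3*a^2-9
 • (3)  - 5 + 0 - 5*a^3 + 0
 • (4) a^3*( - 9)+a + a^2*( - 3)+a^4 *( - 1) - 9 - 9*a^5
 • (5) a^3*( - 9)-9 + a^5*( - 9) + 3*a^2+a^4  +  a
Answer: 1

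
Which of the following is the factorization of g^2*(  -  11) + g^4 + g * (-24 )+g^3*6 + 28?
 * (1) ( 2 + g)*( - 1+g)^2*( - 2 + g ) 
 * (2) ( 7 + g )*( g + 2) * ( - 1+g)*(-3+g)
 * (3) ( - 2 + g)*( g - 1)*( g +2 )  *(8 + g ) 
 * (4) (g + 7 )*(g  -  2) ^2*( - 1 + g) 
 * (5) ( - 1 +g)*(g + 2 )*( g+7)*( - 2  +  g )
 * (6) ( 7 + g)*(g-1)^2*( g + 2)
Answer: 5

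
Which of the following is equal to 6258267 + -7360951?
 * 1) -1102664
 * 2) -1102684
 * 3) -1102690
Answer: 2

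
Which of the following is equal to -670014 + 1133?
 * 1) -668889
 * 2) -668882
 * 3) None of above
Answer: 3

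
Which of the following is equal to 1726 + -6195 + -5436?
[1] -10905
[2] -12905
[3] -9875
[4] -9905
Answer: 4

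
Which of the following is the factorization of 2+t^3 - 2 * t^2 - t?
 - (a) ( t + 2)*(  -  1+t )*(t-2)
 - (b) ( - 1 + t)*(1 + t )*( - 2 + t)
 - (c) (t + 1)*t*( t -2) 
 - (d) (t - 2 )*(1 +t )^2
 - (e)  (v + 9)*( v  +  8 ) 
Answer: b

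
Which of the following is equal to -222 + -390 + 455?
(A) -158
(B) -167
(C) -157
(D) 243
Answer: C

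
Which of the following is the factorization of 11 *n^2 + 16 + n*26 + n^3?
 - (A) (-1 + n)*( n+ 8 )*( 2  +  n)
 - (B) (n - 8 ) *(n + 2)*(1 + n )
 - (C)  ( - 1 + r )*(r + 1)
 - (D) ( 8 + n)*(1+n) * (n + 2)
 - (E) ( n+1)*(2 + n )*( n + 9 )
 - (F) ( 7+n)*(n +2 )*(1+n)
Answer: D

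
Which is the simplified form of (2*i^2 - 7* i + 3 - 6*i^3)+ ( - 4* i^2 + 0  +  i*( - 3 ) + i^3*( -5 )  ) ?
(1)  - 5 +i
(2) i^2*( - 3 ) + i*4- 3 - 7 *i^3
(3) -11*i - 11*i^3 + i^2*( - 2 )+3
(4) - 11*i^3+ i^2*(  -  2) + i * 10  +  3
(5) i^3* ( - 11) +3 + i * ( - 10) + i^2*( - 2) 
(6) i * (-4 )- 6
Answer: 5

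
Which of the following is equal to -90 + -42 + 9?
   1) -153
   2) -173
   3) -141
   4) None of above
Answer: 4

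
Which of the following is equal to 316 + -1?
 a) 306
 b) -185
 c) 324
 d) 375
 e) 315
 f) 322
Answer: e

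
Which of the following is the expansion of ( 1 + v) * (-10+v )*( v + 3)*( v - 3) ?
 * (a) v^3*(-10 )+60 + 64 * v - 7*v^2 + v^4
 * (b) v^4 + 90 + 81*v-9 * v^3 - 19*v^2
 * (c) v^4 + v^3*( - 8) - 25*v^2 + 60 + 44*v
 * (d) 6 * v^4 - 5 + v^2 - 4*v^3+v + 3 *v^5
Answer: b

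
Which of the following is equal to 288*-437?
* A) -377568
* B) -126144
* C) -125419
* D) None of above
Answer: D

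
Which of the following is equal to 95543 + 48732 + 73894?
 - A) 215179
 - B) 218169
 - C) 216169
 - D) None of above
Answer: B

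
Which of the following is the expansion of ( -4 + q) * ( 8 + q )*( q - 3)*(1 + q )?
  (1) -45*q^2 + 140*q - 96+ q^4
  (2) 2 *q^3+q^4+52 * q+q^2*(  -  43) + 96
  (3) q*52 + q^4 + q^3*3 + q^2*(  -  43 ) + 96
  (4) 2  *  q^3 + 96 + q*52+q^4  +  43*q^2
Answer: 2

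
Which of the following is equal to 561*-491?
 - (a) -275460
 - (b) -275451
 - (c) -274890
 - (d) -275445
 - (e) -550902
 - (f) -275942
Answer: b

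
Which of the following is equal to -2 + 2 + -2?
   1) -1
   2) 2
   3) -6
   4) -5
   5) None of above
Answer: 5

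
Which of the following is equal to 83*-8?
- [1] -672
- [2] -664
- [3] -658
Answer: 2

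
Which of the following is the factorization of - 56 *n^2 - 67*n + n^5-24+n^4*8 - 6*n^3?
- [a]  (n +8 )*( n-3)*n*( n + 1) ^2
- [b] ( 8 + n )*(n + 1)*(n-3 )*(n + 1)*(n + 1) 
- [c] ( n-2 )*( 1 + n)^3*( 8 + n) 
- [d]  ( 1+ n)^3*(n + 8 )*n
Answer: b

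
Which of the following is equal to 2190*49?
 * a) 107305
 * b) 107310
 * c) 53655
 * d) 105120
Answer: b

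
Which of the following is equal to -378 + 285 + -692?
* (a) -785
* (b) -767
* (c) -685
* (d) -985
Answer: a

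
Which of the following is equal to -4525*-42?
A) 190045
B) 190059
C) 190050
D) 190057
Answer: C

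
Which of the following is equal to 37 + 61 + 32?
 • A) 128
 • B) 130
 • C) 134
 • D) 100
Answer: B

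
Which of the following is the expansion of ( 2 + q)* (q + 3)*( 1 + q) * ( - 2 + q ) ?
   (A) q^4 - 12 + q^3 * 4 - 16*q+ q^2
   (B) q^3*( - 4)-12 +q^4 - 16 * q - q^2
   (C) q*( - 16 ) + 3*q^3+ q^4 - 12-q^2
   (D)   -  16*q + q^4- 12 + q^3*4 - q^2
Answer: D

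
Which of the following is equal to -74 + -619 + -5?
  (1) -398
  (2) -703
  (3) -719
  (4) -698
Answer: 4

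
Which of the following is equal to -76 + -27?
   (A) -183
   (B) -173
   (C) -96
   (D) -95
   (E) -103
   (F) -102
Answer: E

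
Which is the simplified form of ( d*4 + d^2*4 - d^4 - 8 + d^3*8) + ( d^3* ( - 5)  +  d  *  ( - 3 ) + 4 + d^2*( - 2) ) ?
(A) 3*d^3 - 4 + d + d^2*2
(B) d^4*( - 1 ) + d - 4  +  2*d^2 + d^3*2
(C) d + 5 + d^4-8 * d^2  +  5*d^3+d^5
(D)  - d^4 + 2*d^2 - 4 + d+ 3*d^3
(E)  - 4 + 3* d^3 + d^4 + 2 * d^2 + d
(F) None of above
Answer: D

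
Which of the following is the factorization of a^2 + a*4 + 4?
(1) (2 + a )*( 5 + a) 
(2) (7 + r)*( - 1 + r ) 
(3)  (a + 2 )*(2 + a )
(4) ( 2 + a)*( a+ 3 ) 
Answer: 3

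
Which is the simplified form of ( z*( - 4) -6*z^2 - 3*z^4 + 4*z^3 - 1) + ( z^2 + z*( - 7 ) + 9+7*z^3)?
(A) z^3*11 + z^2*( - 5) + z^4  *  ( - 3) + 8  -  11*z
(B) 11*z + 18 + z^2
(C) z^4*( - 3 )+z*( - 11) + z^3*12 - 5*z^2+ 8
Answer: A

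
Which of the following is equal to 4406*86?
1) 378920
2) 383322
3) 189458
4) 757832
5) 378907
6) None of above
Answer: 6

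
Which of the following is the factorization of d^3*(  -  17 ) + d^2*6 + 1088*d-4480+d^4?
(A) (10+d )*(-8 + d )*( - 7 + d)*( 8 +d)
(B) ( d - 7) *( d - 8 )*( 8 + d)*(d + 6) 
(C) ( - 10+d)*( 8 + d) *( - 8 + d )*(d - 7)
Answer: C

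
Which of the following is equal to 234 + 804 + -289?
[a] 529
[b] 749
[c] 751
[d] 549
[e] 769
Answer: b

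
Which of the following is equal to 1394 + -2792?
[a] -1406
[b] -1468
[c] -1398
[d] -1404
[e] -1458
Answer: c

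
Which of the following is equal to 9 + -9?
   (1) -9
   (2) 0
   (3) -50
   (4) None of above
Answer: 2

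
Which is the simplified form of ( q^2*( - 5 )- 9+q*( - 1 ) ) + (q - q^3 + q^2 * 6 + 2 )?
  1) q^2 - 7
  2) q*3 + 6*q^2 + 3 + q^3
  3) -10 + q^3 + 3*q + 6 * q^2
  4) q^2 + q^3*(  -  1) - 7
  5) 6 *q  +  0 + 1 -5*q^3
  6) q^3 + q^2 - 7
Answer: 4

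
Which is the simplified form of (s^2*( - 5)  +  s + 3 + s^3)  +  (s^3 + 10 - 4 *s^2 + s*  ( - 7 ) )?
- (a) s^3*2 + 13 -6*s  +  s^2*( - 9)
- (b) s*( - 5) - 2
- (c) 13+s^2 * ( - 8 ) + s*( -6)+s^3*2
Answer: a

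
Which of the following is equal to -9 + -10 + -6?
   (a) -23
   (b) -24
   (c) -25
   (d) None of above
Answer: c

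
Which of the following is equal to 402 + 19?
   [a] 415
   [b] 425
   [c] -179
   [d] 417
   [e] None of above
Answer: e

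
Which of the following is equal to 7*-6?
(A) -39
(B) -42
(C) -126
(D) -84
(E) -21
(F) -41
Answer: B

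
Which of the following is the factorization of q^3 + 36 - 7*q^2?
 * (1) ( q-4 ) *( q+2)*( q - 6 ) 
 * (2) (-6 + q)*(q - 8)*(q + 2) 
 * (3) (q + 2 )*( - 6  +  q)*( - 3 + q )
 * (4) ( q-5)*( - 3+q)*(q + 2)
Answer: 3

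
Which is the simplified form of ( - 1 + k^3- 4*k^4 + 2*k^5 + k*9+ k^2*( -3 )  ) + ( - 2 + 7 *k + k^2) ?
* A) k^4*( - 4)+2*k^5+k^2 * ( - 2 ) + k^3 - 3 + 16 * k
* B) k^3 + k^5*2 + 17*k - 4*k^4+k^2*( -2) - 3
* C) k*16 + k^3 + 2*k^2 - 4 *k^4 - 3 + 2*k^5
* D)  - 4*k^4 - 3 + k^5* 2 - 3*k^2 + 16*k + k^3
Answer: A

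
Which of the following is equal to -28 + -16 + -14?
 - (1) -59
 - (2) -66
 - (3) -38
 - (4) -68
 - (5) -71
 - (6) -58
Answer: 6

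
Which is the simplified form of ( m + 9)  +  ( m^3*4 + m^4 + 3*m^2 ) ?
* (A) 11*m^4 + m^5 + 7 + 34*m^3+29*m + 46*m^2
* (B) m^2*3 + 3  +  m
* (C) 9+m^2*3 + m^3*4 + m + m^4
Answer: C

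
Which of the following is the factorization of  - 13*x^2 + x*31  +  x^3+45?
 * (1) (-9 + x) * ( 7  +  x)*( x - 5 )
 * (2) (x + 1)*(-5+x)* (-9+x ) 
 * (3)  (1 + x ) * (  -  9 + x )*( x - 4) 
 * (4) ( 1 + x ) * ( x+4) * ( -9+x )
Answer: 2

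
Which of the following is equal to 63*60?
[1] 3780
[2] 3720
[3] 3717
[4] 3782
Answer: 1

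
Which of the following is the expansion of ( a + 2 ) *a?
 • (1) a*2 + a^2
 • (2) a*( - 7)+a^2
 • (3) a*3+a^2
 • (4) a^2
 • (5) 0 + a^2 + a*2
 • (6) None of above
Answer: 1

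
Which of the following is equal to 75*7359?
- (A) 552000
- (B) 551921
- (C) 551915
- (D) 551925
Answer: D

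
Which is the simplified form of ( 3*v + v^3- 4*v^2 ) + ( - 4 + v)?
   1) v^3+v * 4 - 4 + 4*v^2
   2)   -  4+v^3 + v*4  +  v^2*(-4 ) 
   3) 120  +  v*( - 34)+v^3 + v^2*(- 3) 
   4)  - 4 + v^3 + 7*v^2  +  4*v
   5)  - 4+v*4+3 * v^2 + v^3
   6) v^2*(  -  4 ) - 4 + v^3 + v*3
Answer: 2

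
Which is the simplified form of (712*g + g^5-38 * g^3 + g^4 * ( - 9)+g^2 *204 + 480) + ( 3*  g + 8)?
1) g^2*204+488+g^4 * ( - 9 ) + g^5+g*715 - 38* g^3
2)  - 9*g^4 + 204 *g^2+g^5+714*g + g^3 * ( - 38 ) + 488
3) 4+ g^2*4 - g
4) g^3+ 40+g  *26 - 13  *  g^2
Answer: 1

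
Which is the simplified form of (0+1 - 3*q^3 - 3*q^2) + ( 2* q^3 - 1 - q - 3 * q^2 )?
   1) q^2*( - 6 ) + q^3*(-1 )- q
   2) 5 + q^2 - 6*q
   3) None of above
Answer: 1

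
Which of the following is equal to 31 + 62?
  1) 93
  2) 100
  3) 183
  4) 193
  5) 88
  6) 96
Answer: 1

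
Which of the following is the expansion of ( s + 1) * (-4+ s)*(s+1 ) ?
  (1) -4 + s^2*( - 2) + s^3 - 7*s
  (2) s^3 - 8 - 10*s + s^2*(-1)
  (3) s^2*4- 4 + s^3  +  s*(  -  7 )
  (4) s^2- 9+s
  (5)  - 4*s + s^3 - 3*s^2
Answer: 1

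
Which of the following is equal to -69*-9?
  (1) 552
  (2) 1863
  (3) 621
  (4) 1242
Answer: 3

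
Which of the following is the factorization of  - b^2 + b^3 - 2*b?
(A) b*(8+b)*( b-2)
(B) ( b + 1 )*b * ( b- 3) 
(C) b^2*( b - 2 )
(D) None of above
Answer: D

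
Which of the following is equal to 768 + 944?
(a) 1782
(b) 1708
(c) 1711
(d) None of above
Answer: d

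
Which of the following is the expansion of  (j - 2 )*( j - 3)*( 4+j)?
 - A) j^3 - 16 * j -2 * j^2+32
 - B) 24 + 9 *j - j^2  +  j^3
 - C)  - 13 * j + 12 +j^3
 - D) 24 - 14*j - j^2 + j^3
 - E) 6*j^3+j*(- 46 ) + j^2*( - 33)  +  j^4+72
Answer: D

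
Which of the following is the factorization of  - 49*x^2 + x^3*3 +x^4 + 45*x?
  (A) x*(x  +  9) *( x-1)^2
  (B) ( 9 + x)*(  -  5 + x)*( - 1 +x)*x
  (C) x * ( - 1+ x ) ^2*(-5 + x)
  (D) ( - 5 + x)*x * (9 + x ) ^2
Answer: B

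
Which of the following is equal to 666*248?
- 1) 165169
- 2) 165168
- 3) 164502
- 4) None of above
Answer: 2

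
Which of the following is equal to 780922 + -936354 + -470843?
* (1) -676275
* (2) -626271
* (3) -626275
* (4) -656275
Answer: 3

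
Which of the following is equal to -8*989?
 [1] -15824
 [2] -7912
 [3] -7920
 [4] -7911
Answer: 2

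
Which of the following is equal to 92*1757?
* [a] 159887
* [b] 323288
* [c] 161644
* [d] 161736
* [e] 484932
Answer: c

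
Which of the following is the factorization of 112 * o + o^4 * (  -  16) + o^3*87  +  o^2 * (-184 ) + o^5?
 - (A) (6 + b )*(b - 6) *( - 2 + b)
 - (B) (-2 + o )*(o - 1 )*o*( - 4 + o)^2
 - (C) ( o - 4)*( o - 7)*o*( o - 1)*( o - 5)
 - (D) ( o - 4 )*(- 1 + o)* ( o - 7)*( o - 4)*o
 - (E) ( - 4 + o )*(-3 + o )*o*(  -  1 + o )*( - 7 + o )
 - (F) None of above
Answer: D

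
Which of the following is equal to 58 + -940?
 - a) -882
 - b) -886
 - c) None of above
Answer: a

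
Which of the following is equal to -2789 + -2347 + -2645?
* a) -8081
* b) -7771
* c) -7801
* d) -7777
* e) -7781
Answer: e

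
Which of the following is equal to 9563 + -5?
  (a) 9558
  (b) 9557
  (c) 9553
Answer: a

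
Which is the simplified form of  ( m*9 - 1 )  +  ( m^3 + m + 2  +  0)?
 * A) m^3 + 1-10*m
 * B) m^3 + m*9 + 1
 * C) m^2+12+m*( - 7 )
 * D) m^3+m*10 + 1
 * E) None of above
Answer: D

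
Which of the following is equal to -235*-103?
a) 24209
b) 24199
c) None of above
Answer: c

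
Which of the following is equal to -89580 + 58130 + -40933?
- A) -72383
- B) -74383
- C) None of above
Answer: A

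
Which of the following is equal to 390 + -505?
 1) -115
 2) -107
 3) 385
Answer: 1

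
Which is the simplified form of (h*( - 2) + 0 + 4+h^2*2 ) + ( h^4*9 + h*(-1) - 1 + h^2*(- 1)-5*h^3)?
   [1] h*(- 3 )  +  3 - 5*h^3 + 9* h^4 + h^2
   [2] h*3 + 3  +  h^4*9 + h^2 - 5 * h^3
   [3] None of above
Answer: 1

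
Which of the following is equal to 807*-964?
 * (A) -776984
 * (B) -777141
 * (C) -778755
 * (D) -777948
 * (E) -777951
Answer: D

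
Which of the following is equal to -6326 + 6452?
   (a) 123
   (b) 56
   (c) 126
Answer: c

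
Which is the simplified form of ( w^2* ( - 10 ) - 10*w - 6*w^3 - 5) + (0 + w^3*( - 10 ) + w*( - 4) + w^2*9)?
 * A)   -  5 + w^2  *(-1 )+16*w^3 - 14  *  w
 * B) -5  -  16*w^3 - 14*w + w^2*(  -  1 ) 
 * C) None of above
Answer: B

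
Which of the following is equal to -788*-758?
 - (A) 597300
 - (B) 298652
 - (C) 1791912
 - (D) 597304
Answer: D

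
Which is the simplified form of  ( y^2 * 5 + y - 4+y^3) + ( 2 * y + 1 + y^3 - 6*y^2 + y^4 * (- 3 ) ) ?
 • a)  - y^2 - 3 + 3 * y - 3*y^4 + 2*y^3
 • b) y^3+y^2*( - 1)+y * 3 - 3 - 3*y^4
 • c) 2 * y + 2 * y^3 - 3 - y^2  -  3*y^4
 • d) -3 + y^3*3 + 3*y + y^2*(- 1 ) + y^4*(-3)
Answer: a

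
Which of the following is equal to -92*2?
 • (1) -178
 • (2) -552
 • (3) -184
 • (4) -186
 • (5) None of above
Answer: 3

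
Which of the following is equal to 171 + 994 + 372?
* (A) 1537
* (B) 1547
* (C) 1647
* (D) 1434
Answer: A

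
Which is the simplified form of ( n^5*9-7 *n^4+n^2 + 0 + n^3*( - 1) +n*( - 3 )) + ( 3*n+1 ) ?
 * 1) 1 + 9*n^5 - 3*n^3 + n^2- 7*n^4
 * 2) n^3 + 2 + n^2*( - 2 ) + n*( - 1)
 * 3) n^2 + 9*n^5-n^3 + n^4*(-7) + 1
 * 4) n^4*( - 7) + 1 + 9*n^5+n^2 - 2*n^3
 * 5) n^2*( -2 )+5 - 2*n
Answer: 3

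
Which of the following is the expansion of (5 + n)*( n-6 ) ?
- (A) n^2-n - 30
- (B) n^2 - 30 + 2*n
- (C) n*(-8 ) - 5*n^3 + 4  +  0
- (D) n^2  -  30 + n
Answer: A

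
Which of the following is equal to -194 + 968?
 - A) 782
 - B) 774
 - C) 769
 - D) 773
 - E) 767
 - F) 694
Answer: B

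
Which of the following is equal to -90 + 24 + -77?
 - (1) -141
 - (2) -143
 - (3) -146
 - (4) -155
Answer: 2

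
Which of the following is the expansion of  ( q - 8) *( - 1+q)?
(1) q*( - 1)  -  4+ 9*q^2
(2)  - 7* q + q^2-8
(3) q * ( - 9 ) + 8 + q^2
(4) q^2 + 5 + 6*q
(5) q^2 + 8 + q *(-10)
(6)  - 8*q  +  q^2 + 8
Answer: 3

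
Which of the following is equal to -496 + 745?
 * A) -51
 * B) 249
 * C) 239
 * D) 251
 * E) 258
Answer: B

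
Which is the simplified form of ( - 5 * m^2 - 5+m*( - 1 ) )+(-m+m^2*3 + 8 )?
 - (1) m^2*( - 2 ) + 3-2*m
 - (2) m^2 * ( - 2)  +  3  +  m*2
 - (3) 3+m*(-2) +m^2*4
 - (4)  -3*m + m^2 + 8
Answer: 1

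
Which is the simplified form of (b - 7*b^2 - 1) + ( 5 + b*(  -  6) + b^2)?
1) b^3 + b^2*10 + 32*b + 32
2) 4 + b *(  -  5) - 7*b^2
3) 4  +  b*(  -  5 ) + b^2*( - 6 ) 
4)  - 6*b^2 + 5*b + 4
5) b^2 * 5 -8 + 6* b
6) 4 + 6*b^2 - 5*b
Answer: 3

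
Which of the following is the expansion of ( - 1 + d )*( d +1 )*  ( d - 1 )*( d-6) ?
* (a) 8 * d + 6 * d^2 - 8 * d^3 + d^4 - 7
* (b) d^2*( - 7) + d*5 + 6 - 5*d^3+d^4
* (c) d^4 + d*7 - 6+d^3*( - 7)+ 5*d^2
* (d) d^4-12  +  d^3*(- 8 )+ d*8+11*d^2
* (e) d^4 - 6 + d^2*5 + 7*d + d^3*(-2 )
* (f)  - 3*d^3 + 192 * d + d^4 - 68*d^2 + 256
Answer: c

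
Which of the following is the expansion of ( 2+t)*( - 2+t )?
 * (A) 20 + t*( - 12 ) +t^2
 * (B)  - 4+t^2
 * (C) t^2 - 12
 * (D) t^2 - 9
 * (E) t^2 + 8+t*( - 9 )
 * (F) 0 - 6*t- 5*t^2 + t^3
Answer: B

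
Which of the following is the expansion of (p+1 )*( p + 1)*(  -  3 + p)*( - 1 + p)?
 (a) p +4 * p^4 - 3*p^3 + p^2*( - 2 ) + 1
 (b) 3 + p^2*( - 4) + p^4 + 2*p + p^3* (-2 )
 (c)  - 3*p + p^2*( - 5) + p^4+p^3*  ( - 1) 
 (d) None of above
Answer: b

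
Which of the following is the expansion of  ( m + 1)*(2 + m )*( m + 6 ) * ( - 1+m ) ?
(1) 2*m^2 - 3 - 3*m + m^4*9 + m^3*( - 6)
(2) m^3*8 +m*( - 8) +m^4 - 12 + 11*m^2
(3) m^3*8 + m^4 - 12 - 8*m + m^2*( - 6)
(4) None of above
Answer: 2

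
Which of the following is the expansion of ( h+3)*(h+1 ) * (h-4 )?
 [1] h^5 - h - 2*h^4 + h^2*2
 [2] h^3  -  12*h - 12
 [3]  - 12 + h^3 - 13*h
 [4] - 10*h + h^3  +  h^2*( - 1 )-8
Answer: 3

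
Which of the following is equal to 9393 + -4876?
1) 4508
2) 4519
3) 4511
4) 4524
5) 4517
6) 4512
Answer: 5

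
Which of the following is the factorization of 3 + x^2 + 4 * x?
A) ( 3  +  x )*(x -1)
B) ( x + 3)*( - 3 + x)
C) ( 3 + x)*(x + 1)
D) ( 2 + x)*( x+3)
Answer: C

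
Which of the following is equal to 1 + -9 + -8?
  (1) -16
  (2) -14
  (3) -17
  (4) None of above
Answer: 1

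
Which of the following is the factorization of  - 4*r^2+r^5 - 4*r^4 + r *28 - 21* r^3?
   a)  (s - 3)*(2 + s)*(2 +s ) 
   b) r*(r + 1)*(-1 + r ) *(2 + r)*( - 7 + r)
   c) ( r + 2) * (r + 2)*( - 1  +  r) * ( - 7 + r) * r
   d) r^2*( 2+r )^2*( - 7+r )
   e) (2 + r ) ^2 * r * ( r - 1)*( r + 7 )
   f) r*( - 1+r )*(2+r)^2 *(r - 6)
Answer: c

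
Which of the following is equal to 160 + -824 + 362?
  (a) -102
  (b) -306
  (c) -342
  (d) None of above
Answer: d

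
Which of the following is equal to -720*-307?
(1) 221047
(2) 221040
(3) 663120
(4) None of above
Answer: 2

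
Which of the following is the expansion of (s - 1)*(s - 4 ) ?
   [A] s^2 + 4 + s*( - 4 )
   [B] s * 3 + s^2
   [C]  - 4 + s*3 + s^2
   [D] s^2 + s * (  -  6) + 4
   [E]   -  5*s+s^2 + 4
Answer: E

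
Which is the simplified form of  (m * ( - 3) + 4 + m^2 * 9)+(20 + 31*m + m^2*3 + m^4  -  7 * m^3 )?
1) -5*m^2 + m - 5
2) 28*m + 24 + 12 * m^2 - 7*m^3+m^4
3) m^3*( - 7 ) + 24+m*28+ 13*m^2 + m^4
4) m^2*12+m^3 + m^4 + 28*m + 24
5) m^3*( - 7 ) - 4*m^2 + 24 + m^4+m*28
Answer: 2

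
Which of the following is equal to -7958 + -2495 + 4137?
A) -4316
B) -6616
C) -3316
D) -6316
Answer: D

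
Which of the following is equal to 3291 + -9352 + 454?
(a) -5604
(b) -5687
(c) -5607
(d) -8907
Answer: c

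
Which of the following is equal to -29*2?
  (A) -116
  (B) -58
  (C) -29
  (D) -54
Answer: B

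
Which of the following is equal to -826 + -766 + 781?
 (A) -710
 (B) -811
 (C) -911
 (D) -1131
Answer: B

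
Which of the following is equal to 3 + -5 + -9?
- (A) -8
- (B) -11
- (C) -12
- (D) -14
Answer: B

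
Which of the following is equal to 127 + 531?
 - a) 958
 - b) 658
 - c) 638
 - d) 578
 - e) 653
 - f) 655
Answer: b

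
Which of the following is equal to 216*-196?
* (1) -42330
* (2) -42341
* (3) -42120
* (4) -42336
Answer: 4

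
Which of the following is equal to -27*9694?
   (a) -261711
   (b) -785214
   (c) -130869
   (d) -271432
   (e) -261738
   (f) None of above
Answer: e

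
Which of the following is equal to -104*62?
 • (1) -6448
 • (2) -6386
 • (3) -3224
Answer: 1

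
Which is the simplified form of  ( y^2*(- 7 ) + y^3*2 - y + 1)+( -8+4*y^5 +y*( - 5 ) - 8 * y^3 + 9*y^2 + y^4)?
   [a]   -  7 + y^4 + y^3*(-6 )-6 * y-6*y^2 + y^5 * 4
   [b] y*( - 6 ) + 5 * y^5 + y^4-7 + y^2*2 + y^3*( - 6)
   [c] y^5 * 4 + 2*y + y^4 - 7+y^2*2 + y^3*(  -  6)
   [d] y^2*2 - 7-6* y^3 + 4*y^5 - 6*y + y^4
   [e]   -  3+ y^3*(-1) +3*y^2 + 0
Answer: d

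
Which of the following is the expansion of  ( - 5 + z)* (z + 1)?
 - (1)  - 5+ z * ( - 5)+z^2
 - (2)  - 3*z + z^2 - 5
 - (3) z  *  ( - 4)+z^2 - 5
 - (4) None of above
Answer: 3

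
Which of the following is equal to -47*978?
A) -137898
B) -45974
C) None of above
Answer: C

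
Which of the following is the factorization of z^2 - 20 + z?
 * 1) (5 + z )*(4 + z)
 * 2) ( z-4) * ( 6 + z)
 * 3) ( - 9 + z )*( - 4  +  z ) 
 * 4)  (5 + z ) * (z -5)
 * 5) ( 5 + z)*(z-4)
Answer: 5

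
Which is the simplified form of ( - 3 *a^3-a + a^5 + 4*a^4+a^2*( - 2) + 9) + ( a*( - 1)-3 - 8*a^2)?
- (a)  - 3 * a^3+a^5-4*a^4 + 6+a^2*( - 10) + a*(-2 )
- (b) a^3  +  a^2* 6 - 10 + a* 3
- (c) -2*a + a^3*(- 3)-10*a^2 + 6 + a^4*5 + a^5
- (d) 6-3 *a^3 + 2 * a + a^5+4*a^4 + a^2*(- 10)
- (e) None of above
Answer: e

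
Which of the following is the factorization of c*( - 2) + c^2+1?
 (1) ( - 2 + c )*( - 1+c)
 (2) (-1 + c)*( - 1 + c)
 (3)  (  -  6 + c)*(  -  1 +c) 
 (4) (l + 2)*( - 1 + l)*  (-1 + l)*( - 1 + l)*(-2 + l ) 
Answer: 2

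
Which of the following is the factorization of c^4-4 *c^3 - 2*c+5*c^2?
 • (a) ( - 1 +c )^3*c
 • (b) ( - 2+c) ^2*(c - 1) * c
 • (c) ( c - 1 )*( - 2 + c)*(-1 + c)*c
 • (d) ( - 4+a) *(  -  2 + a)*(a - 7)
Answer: c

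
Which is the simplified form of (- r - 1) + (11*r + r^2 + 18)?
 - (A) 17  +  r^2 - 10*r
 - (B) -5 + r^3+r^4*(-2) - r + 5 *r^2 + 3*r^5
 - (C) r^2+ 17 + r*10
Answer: C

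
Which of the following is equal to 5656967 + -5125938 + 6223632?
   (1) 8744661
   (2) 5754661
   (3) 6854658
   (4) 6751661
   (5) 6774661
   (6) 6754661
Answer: 6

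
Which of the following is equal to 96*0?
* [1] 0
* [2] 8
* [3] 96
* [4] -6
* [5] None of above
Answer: 1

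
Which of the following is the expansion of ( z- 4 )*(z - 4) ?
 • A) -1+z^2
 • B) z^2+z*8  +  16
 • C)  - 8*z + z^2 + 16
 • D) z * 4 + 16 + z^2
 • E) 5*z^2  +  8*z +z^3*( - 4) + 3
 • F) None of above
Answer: C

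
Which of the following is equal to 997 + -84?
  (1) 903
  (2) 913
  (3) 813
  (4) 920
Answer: 2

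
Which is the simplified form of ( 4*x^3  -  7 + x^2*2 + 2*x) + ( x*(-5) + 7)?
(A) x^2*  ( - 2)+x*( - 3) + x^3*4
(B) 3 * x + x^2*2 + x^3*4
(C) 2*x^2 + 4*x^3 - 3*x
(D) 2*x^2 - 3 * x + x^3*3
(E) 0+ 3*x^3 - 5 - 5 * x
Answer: C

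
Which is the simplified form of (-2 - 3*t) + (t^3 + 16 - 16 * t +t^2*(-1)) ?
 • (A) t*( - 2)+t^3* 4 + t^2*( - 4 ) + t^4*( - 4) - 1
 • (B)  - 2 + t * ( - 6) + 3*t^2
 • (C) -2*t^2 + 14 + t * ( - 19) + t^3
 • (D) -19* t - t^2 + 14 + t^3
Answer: D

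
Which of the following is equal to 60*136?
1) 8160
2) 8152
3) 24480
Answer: 1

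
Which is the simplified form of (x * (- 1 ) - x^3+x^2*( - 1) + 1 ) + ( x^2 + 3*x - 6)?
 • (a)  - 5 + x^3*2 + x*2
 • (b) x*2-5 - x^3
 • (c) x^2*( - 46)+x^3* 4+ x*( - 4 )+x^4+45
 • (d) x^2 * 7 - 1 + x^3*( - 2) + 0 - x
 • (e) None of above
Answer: b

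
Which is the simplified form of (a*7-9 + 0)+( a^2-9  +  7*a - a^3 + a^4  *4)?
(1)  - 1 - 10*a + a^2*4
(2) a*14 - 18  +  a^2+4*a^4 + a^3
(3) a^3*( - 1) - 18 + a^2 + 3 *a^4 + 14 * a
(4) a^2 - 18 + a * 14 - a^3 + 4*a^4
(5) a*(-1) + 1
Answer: 4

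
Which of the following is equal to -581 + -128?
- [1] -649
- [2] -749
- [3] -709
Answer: 3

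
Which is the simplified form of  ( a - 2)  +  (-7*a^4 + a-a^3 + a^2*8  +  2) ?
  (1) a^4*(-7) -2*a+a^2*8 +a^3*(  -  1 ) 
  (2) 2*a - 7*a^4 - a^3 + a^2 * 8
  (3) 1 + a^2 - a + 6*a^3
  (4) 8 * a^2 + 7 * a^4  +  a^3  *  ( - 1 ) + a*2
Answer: 2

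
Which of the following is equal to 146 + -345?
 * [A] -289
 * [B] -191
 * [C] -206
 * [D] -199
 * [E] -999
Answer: D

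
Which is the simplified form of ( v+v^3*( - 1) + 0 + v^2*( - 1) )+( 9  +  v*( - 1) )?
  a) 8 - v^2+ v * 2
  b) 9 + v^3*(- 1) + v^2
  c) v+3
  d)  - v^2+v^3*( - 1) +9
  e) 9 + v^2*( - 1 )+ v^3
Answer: d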